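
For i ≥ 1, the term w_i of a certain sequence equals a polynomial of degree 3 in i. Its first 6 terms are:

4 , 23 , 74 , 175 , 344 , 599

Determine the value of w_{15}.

9734

1st diffs: 19, 51, 101, 169, 255.
2nd diffs: 32, 50, 68, 86.
3rd diffs: 18, 18, 18 (constant).
So w_i = 3i^3 - 2i^2 + 4i - 1.
Evaluating at i = 15 gives w_{15} = 9734.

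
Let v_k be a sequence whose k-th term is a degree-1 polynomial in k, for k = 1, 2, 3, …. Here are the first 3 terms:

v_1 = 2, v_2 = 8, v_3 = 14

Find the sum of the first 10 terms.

290

1st diffs: 6, 6 (constant).
So v_k = 6k - 4.
Continuing: …, 20, 26, 32, 38, …, v_{10} = 56.
Summing k = 1..10 (10 terms) gives 290.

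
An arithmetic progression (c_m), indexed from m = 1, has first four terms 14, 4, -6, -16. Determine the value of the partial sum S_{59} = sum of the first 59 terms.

-16284

Common difference d = -10.
c_m = 14 + (m - 1)·(-10).
c_{59} = -566; S = 59·(14 + (-566))/2 = -16284.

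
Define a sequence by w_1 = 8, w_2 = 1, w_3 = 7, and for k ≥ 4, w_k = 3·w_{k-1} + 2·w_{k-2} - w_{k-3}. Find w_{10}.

29401

w_4 = 15, w_5 = 58, w_6 = 197, w_7 = 692, w_8 = 2412, w_9 = 8423, w_{10} = 29401.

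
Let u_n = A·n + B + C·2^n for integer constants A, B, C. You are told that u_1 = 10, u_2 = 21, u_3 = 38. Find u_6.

Plug in n = 1, 2, 3: A + B + 2C = 10; 2A + B + 4C = 21; 3A + B + 8C = 38.
Subtracting the first from the second: A + 2C = 11.
Subtracting the second from the third: A + 4C = 17.
Solving: C = 3, A = 5, then B = -1.
Therefore u_6 = 30 + (-1) + 3·64 = 221.

221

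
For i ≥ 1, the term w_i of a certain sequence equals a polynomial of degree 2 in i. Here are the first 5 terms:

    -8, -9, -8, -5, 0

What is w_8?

1st diffs: -1, 1, 3, 5.
2nd diffs: 2, 2, 2 (constant).
Newton forward-difference form: w_i = -8 + (-1)·C(i-1,1) + 2·C(i-1,2).
At i = 8: i-1 = 7, so w_8 = -8 - 7 + 42 = 27.

27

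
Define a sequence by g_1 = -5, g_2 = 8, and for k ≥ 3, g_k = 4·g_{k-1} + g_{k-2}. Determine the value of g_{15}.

Applying the relation repeatedly:
g_3 = 27, g_4 = 116, g_5 = 491, …, g_{12} = 12018212, g_{13} = 50909963, g_{14} = 215658064, g_{15} = 913542219.

913542219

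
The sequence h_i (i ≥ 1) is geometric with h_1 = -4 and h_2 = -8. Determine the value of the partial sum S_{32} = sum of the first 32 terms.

Common ratio r = 2.
h_i = (-4)·2^(i-1).
S = (-4)·(2^32 - 1)/(2 - 1) = (-4)·(4294967296 - 1)/(1) = -17179869180.

-17179869180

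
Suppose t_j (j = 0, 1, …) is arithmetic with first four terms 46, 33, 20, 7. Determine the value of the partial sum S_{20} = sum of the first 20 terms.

Common difference d = -13.
t_j = 46 + (j - 0)·(-13).
t_{19} = -201; S = 20·(46 + (-201))/2 = -1550.

-1550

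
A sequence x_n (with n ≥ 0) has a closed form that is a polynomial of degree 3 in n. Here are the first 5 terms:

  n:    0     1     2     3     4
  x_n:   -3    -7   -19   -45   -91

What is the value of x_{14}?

1st diffs: -4, -12, -26, -46.
2nd diffs: -8, -14, -20.
3rd diffs: -6, -6 (constant).
Newton forward-difference form: x_n = -3 + (-4)·C(n,1) + (-8)·C(n,2) + (-6)·C(n,3).
At n = 14: n = 14, so x_{14} = -3 - 56 - 728 - 2184 = -2971.

-2971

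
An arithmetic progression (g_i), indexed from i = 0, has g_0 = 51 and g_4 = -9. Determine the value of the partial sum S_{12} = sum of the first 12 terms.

-378

Common difference d = (-9 - 51) / (4 - 0) = -15.
g_i = 51 + (i - 0)·(-15).
g_{11} = -114; S = 12·(51 + (-114))/2 = -378.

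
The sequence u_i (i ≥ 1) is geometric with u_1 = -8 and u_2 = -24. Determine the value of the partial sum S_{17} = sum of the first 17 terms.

-516560648

Common ratio r = 3.
u_i = (-8)·3^(i-1).
S = (-8)·(3^17 - 1)/(3 - 1) = (-8)·(129140163 - 1)/(2) = -516560648.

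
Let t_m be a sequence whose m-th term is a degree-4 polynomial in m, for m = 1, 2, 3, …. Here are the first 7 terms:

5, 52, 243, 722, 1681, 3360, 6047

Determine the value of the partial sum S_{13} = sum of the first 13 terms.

1st diffs: 47, 191, 479, 959, 1679, 2687.
2nd diffs: 144, 288, 480, 720, 1008.
3rd diffs: 144, 192, 240, 288.
4th diffs: 48, 48, 48 (constant).
Newton forward-difference form: t_m = 5 + 47·C(m-1,1) + 144·C(m-1,2) + 144·C(m-1,3) + 48·C(m-1,4).
Continuing: …, 10078, 15837, 23756, 34315, …, t_{13} = 65513.
Summing m = 1..13 (13 terms) gives 209651.

209651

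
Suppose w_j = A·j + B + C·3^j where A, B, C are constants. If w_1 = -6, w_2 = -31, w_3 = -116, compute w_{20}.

Write the equations: A + B + 3C = -6; 2A + B + 9C = -31; 3A + B + 27C = -116.
Subtracting the first from the second: A + 6C = -25.
Subtracting the second from the third: A + 18C = -85.
Solving: C = -5, A = 5, then B = 4.
So w_j = 5·j + 4 + (-5)·3^j; at j=20 this is -17433921901.

-17433921901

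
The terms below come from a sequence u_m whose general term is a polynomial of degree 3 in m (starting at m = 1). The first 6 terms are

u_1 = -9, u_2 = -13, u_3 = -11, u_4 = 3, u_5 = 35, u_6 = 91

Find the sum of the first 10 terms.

1st diffs: -4, 2, 14, 32, 56.
2nd diffs: 6, 12, 18, 24.
3rd diffs: 6, 6, 6 (constant).
So u_m = m^3 - 3m^2 - 2m - 5.
Continuing: 177, 299, 463, 675.
Summing m = 1..10 (10 terms) gives 1710.

1710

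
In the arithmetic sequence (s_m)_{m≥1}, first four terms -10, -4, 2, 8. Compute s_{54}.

308

Common difference d = 6.
s_m = -10 + (m - 1)·6.
s_{54} = -10 + 53·6 = 308.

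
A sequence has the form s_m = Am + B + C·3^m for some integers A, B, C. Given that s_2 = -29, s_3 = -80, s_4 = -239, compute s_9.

Plug in m = 2, 3, 4: 2A + B + 9C = -29; 3A + B + 27C = -80; 4A + B + 81C = -239.
Subtracting the first from the second: A + 18C = -51.
Subtracting the second from the third: A + 54C = -159.
Solving: C = -3, A = 3, then B = -8.
So s_m = 3·m + (-8) + (-3)·3^m; at m=9 this is -59030.

-59030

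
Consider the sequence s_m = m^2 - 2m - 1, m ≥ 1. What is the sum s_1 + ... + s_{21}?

2828

Over m = 1..21: Σm = 231, Σm² = 3311.
Total = (1)·3311 + (-2)·231 + (-1)·21 = 2828.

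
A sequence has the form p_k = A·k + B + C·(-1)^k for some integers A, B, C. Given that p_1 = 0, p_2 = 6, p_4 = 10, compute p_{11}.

20

Write the equations: A + B - C = 0; 2A + B + C = 6; 4A + B + C = 10.
Subtracting the first from the second: A + 2C = 6.
Subtracting the second from the third: 2A = 4.
Solving: C = 2, A = 2, then B = 0.
So p_k = 2·k + 0 + 2·(-1)^k; at k=11 this is 20.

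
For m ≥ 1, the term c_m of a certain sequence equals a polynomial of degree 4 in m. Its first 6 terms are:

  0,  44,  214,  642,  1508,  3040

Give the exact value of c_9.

1st diffs: 44, 170, 428, 866, 1532.
2nd diffs: 126, 258, 438, 666.
3rd diffs: 132, 180, 228.
4th diffs: 48, 48 (constant).
Newton forward-difference form: c_m = 44·C(m-1,1) + 126·C(m-1,2) + 132·C(m-1,3) + 48·C(m-1,4).
At m = 9: m-1 = 8, so c_9 = 352 + 3528 + 7392 + 3360 = 14632.

14632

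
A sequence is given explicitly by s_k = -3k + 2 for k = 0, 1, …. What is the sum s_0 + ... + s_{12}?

Over k = 0..12: Σk = 78.
Total = (-3)·78 + (2)·13 = -208.

-208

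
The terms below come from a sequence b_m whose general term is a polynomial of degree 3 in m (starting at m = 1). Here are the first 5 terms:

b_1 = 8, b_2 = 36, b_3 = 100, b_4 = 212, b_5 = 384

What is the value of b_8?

1380

1st diffs: 28, 64, 112, 172.
2nd diffs: 36, 48, 60.
3rd diffs: 12, 12 (constant).
So b_m = 2m^3 + 6m^2 - 4m + 4.
Evaluating at m = 8 gives b_8 = 1380.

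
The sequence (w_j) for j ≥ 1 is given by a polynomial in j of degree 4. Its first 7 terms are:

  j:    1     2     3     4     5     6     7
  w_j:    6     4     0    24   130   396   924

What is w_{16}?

1st diffs: -2, -4, 24, 106, 266, 528.
2nd diffs: -2, 28, 82, 160, 262.
3rd diffs: 30, 54, 78, 102.
4th diffs: 24, 24, 24 (constant).
So w_j = j^4 - 5j^3 + 4j^2 + 6j.
Evaluating at j = 16 gives w_{16} = 46176.

46176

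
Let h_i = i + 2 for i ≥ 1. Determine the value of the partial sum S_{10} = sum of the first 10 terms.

75

Over i = 1..10: Σi = 55.
Total = (1)·55 + (2)·10 = 75.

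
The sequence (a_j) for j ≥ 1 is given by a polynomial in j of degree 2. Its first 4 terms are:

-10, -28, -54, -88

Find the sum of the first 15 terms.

-5680

1st diffs: -18, -26, -34.
2nd diffs: -8, -8 (constant).
Newton forward-difference form: a_j = -10 + (-18)·C(j-1,1) + (-8)·C(j-1,2).
Continuing: …, -130, -180, -238, -304, …, a_{15} = -990.
Summing j = 1..15 (15 terms) gives -5680.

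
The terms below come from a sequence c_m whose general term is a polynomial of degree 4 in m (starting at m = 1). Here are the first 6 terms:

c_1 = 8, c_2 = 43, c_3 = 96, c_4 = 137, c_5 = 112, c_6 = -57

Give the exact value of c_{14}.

1st diffs: 35, 53, 41, -25, -169.
2nd diffs: 18, -12, -66, -144.
3rd diffs: -30, -54, -78.
4th diffs: -24, -24 (constant).
So c_m = -m^4 + 5m^3 + 4m^2 + 3m - 3.
Evaluating at m = 14 gives c_{14} = -23873.

-23873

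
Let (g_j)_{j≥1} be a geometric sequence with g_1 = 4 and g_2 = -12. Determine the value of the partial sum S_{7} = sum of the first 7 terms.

Common ratio r = -3.
g_j = 4·(-3)^(j-1).
S = 4·((-3)^7 - 1)/(-3 - 1) = 4·(-2187 - 1)/(-4) = 2188.

2188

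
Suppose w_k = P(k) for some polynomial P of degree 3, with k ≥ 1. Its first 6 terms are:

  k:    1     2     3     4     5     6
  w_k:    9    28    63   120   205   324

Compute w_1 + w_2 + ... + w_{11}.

1st diffs: 19, 35, 57, 85, 119.
2nd diffs: 16, 22, 28, 34.
3rd diffs: 6, 6, 6 (constant).
So w_k = k^3 + 2k^2 + 6k.
Continuing: …, 483, 688, 945, 1260, …, w_{11} = 1639.
Summing k = 1..11 (11 terms) gives 5764.

5764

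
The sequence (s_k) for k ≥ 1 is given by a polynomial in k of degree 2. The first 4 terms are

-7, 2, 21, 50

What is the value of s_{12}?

642

1st diffs: 9, 19, 29.
2nd diffs: 10, 10 (constant).
So s_k = 5k^2 - 6k - 6.
Evaluating at k = 12 gives s_{12} = 642.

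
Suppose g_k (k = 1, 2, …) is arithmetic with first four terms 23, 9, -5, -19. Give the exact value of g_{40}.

-523

Common difference d = -14.
g_k = 23 + (k - 1)·(-14).
g_{40} = 23 + 39·(-14) = -523.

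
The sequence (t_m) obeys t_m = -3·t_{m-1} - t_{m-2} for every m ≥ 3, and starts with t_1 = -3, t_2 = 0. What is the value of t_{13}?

Step forward from the initial values:
t_3 = 3; t_4 = -9; t_5 = 24; …; t_{10} = -2961; t_{11} = 7752; t_{12} = -20295; t_{13} = 53133.

53133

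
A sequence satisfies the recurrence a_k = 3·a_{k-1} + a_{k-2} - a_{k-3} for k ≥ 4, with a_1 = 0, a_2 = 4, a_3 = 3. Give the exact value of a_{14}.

1408200

Step forward from the initial values:
a_4 = 13; a_5 = 38; a_6 = 124; …; a_{11} = 42403; a_{12} = 136297; a_{13} = 438102; a_{14} = 1408200.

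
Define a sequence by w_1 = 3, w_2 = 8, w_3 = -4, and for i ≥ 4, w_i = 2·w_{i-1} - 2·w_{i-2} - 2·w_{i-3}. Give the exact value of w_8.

392

Step forward from the initial values:
w_4 = -30  w_5 = -68  w_6 = -68  w_7 = 60  w_8 = 392.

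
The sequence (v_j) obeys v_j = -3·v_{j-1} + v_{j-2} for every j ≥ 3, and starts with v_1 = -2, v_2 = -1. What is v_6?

v_3 = 1;  v_4 = -4;  v_5 = 13;  v_6 = -43.

-43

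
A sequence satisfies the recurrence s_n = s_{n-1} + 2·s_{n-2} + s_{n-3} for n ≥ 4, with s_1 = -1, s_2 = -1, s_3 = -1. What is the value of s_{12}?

s_4 = -4, s_5 = -7, s_6 = -16, s_7 = -34, s_8 = -73, s_9 = -157, s_{10} = -337, s_{11} = -724, s_{12} = -1555.

-1555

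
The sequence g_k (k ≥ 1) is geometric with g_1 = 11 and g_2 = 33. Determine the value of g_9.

72171

Common ratio r = 3.
g_k = 11·3^(k-1).
g_9 = 11·3^8 = 72171.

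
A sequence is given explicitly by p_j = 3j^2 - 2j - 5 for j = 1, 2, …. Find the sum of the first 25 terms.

Over j = 1..25: Σj = 325, Σj² = 5525.
Total = (3)·5525 + (-2)·325 + (-5)·25 = 15800.

15800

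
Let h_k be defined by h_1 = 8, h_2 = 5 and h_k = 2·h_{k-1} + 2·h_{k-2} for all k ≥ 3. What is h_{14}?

1480640

Iterate the recurrence:
h_3 = 26  h_4 = 62  h_5 = 176  …  h_{11} = 72608  h_{12} = 198368  h_{13} = 541952  h_{14} = 1480640.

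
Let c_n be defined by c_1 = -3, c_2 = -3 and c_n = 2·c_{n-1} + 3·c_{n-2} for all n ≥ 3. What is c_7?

c_3 = -15; c_4 = -39; c_5 = -123; c_6 = -363; c_7 = -1095.
(Characteristic roots are 3 and -1.)

-1095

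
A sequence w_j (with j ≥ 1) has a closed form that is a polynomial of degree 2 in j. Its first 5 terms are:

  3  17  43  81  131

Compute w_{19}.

2091

1st diffs: 14, 26, 38, 50.
2nd diffs: 12, 12, 12 (constant).
So w_j = 6j^2 - 4j + 1.
Evaluating at j = 19 gives w_{19} = 2091.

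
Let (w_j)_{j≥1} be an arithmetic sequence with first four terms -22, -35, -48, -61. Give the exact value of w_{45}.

Common difference d = -13.
w_j = -22 + (j - 1)·(-13).
w_{45} = -22 + 44·(-13) = -594.

-594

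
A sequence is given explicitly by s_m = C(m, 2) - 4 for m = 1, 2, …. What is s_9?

32

C(9, 2) = 36, so s_9 = 32.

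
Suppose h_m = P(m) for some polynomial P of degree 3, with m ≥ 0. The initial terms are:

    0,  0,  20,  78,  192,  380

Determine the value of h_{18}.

17748

1st diffs: 0, 20, 58, 114, 188.
2nd diffs: 20, 38, 56, 74.
3rd diffs: 18, 18, 18 (constant).
So h_m = 3m^3 + m^2 - 4m.
Evaluating at m = 18 gives h_{18} = 17748.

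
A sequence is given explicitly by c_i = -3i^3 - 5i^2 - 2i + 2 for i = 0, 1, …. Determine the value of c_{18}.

-19150

c_{18} = -3·18^3 - 5·18^2 - 2·18 + 2 = -19150.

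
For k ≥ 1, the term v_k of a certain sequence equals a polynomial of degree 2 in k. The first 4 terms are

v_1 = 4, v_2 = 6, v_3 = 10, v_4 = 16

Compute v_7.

1st diffs: 2, 4, 6.
2nd diffs: 2, 2 (constant).
So v_k = k^2 - k + 4.
Evaluating at k = 7 gives v_7 = 46.

46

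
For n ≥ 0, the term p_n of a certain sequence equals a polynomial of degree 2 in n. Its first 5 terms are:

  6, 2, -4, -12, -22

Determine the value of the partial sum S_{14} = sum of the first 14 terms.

-1008

1st diffs: -4, -6, -8, -10.
2nd diffs: -2, -2, -2 (constant).
So p_n = -n^2 - 3n + 6.
Continuing: …, -34, -48, -64, -82, …, p_{13} = -202.
Summing n = 0..13 (14 terms) gives -1008.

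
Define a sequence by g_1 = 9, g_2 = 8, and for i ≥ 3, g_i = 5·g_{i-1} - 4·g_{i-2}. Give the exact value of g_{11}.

-349516

Iterate the recurrence:
g_3 = 4  g_4 = -12  g_5 = -76  g_6 = -332  g_7 = -1356  g_8 = -5452  g_9 = -21836  g_{10} = -87372  g_{11} = -349516.
(Characteristic roots are 4 and 1.)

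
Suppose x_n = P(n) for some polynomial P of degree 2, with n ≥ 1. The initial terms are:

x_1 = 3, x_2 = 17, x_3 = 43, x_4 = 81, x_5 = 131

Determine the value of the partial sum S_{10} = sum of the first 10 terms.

1st diffs: 14, 26, 38, 50.
2nd diffs: 12, 12, 12 (constant).
Newton forward-difference form: x_n = 3 + 14·C(n-1,1) + 12·C(n-1,2).
Continuing: …, 193, 267, 353, 451, …, x_{10} = 561.
Summing n = 1..10 (10 terms) gives 2100.

2100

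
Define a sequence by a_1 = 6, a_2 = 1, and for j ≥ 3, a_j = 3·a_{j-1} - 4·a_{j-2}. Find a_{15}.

-12261

Step forward from the initial values:
a_3 = -21  a_4 = -67  a_5 = -117  …  a_{12} = -13507  a_{13} = -34869  a_{14} = -50579  a_{15} = -12261.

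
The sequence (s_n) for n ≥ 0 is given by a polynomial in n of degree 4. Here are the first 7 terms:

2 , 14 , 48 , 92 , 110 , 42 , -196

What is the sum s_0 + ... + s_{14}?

-77152

1st diffs: 12, 34, 44, 18, -68, -238.
2nd diffs: 22, 10, -26, -86, -170.
3rd diffs: -12, -36, -60, -84.
4th diffs: -24, -24, -24 (constant).
So s_n = -n^4 + 4n^3 + 6n^2 + 3n + 2.
Continuing: …, -712, -1638, -3130, -5368, …, s_{14} = -26220.
Summing n = 0..14 (15 terms) gives -77152.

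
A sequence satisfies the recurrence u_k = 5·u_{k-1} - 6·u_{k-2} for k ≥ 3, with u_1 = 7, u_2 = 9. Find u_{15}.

-23718237

Compute successive terms:
u_3 = 3;  u_4 = -39;  u_5 = -213;  …;  u_{12} = -861159;  u_{13} = -2608053;  u_{14} = -7873311;  u_{15} = -23718237.
(Characteristic roots are 3 and 2.)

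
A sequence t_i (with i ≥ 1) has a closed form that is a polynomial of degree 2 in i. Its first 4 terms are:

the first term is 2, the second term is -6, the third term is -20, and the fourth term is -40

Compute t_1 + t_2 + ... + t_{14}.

-2884

1st diffs: -8, -14, -20.
2nd diffs: -6, -6 (constant).
Newton forward-difference form: t_i = 2 + (-8)·C(i-1,1) + (-6)·C(i-1,2).
Continuing: …, -66, -98, -136, -180, …, t_{14} = -570.
Summing i = 1..14 (14 terms) gives -2884.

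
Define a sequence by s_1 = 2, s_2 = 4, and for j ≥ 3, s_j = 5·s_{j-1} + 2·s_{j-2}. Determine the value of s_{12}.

Step forward from the initial values:
s_3 = 24, s_4 = 128, s_5 = 688, s_6 = 3696, s_7 = 19856, s_8 = 106672, s_9 = 573072, s_{10} = 3078704, s_{11} = 16539664, s_{12} = 88855728.

88855728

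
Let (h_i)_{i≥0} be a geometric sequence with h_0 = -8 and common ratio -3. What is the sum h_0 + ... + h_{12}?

h_i = (-8)·(-3)^(i-0).
S = (-8)·((-3)^13 - 1)/(-3 - 1) = (-8)·(-1594323 - 1)/(-4) = -3188648.

-3188648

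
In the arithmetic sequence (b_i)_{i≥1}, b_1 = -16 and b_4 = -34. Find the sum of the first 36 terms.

Common difference d = (-34 - (-16)) / (4 - 1) = -6.
b_i = -16 + (i - 1)·(-6).
b_{36} = -226; S = 36·(-16 + (-226))/2 = -4356.

-4356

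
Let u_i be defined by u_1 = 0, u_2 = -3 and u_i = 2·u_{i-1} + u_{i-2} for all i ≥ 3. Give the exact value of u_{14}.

u_3 = -6  u_4 = -15  u_5 = -36  …  u_{11} = -7134  u_{12} = -17223  u_{13} = -41580  u_{14} = -100383.

-100383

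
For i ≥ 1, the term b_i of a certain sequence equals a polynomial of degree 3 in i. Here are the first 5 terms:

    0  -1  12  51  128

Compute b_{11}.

1st diffs: -1, 13, 39, 77.
2nd diffs: 14, 26, 38.
3rd diffs: 12, 12 (constant).
Newton forward-difference form: b_i = (-1)·C(i-1,1) + 14·C(i-1,2) + 12·C(i-1,3).
At i = 11: i-1 = 10, so b_{11} = -10 + 630 + 1440 = 2060.

2060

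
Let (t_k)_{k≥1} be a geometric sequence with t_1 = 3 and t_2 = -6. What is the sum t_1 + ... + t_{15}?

Common ratio r = -2.
t_k = 3·(-2)^(k-1).
S = 3·((-2)^15 - 1)/(-2 - 1) = 3·(-32768 - 1)/(-3) = 32769.

32769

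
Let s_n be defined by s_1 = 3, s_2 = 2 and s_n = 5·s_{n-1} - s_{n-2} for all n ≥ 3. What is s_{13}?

43879443

Compute successive terms:
s_3 = 7, s_4 = 33, s_5 = 158, …, s_{10} = 398937, s_{11} = 1911422, s_{12} = 9158173, s_{13} = 43879443.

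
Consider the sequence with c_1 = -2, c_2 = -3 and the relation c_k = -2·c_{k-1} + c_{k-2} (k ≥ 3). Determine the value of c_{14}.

-72663

c_3 = 4; c_4 = -11; c_5 = 26; …; c_{11} = 5164; c_{12} = -12467; c_{13} = 30098; c_{14} = -72663.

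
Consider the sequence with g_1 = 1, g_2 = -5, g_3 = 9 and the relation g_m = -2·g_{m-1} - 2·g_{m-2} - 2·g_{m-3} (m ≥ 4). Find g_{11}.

208

g_4 = -10; g_5 = 12; g_6 = -22; g_7 = 40; g_8 = -60; g_9 = 84; g_{10} = -128; g_{11} = 208.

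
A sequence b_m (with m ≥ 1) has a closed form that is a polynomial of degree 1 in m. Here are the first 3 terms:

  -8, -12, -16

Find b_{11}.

-48

1st diffs: -4, -4 (constant).
So b_m = -4m - 4.
Evaluating at m = 11 gives b_{11} = -48.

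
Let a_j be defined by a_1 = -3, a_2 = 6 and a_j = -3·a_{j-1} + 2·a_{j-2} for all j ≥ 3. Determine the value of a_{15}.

Iterate the recurrence:
a_3 = -24  a_4 = 84  a_5 = -300  …  a_{12} = 2179884  a_{13} = -7763772  a_{14} = 27651084  a_{15} = -98480796.

-98480796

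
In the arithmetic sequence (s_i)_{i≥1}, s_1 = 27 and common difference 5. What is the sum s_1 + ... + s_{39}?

s_i = 27 + (i - 1)·5.
s_{39} = 217; S = 39·(27 + 217)/2 = 4758.

4758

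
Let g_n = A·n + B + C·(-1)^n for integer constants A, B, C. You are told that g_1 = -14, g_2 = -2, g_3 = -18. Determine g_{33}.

At n = 1, 2, 3: A + B - C = -14; 2A + B + C = -2; 3A + B - C = -18.
Subtracting the first from the second: A + 2C = 12.
Subtracting the second from the third: A - 2C = -16.
Solving: C = 7, A = -2, then B = -5.
Therefore g_{33} = -66 + (-5) + 7·(-1) = -78.

-78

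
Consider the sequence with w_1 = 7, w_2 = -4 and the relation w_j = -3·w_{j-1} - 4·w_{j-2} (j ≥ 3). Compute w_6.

128

Step forward from the initial values:
w_3 = -16, w_4 = 64, w_5 = -128, w_6 = 128.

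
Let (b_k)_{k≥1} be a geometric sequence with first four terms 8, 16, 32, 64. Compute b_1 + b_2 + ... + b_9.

Common ratio r = 2.
b_k = 8·2^(k-1).
S = 8·(2^9 - 1)/(2 - 1) = 8·(512 - 1)/(1) = 4088.

4088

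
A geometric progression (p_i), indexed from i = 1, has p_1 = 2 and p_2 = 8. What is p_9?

Common ratio r = 4.
p_i = 2·4^(i-1).
p_9 = 2·4^8 = 131072.

131072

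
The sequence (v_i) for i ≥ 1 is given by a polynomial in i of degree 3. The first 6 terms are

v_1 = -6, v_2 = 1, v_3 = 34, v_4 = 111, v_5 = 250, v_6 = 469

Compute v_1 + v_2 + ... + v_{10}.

7155

1st diffs: 7, 33, 77, 139, 219.
2nd diffs: 26, 44, 62, 80.
3rd diffs: 18, 18, 18 (constant).
So v_i = 3i^3 - 5i^2 + i - 5.
Continuing: 786, 1219, 1786, 2505.
Summing i = 1..10 (10 terms) gives 7155.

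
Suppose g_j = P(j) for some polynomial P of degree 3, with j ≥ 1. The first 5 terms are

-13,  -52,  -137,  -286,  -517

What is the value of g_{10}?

1st diffs: -39, -85, -149, -231.
2nd diffs: -46, -64, -82.
3rd diffs: -18, -18 (constant).
Newton forward-difference form: g_j = -13 + (-39)·C(j-1,1) + (-46)·C(j-1,2) + (-18)·C(j-1,3).
At j = 10: j-1 = 9, so g_{10} = -13 - 351 - 1656 - 1512 = -3532.

-3532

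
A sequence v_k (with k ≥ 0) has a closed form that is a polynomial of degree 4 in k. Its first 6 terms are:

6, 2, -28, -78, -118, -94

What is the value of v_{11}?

1st diffs: -4, -30, -50, -40, 24.
2nd diffs: -26, -20, 10, 64.
3rd diffs: 6, 30, 54.
4th diffs: 24, 24 (constant).
Newton forward-difference form: v_k = 6 + (-4)·C(k,1) + (-26)·C(k,2) + 6·C(k,3) + 24·C(k,4).
At k = 11: k = 11, so v_{11} = 6 - 44 - 1430 + 990 + 7920 = 7442.

7442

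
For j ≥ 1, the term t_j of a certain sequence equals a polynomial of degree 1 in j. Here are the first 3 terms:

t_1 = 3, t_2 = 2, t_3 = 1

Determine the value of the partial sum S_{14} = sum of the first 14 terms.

-49

1st diffs: -1, -1 (constant).
So t_j = -j + 4.
Continuing: …, 0, -1, -2, -3, …, t_{14} = -10.
Summing j = 1..14 (14 terms) gives -49.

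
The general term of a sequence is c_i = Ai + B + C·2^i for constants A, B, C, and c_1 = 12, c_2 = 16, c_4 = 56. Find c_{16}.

262088

The three given values yield: A + B + 2C = 12; 2A + B + 4C = 16; 4A + B + 16C = 56.
Subtracting the first from the second: A + 2C = 4.
Subtracting the second from the third: 2A + 12C = 40.
Solving: C = 4, A = -4, then B = 8.
Therefore c_{16} = -64 + 8 + 4·65536 = 262088.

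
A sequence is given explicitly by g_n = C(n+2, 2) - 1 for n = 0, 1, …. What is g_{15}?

C(17, 2) = 136, so g_{15} = 135.

135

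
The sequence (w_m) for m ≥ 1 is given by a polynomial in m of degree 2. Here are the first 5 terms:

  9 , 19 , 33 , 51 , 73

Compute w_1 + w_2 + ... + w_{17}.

1st diffs: 10, 14, 18, 22.
2nd diffs: 4, 4, 4 (constant).
Newton forward-difference form: w_m = 9 + 10·C(m-1,1) + 4·C(m-1,2).
Continuing: …, 99, 129, 163, 201, …, w_{17} = 649.
Summing m = 1..17 (17 terms) gives 4233.

4233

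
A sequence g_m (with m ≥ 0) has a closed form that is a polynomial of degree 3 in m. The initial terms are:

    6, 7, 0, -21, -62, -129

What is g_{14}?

-2892

1st diffs: 1, -7, -21, -41, -67.
2nd diffs: -8, -14, -20, -26.
3rd diffs: -6, -6, -6 (constant).
So g_m = -m^3 - m^2 + 3m + 6.
Evaluating at m = 14 gives g_{14} = -2892.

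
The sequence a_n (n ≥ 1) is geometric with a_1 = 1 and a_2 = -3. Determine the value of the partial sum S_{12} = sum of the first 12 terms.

Common ratio r = -3.
a_n = 1·(-3)^(n-1).
S = 1·((-3)^12 - 1)/(-3 - 1) = 1·(531441 - 1)/(-4) = -132860.

-132860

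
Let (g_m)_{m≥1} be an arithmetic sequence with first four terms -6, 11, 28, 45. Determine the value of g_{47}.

776

Common difference d = 17.
g_m = -6 + (m - 1)·17.
g_{47} = -6 + 46·17 = 776.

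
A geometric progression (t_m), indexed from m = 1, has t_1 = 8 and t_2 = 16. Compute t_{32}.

17179869184

Common ratio r = 2.
t_m = 8·2^(m-1).
t_{32} = 8·2^31 = 17179869184.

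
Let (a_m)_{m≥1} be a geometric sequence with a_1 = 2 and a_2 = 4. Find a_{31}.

2147483648

Common ratio r = 2.
a_m = 2·2^(m-1).
a_{31} = 2·2^30 = 2147483648.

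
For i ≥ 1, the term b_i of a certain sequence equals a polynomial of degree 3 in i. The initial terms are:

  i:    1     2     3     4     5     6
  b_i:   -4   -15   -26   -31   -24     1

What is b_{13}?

1st diffs: -11, -11, -5, 7, 25.
2nd diffs: 0, 6, 12, 18.
3rd diffs: 6, 6, 6 (constant).
Newton forward-difference form: b_i = -4 + (-11)·C(i-1,1) + 6·C(i-1,3).
At i = 13: i-1 = 12, so b_{13} = -4 - 132 + 1320 = 1184.

1184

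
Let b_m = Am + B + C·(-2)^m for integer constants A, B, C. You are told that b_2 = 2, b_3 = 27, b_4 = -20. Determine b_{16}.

-131048

Plug in m = 2, 3, 4: 2A + B + 4C = 2; 3A + B - 8C = 27; 4A + B + 16C = -20.
Subtracting the first from the second: A - 12C = 25.
Subtracting the second from the third: A + 24C = -47.
Solving: C = -2, A = 1, then B = 8.
So b_m = 1·m + 8 + (-2)·(-2)^m; at m=16 this is -131048.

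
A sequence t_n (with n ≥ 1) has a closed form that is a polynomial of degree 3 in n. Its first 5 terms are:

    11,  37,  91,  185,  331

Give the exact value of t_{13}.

4811

1st diffs: 26, 54, 94, 146.
2nd diffs: 28, 40, 52.
3rd diffs: 12, 12 (constant).
Newton forward-difference form: t_n = 11 + 26·C(n-1,1) + 28·C(n-1,2) + 12·C(n-1,3).
At n = 13: n-1 = 12, so t_{13} = 11 + 312 + 1848 + 2640 = 4811.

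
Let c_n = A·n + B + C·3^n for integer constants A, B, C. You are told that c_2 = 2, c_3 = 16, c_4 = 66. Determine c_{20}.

Write the equations: 2A + B + 9C = 2; 3A + B + 27C = 16; 4A + B + 81C = 66.
Subtracting the first from the second: A + 18C = 14.
Subtracting the second from the third: A + 54C = 50.
Solving: C = 1, A = -4, then B = 1.
Therefore c_{20} = -80 + 1 + 1·3486784401 = 3486784322.

3486784322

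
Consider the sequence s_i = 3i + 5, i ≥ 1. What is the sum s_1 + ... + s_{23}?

Over i = 1..23: Σi = 276.
Total = (3)·276 + (5)·23 = 943.

943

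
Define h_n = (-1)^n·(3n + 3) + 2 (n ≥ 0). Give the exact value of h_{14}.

47

(-1)^14 = 1; 3n + 3 at n=14 is 45; so h_{14} = 47.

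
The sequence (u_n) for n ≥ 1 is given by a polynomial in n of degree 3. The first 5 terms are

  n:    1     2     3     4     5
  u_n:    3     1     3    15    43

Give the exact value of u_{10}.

1st diffs: -2, 2, 12, 28.
2nd diffs: 4, 10, 16.
3rd diffs: 6, 6 (constant).
Newton forward-difference form: u_n = 3 + (-2)·C(n-1,1) + 4·C(n-1,2) + 6·C(n-1,3).
At n = 10: n-1 = 9, so u_{10} = 3 - 18 + 144 + 504 = 633.

633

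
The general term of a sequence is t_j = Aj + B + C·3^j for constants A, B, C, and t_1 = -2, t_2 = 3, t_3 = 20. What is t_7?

2176

The three given values yield: A + B + 3C = -2; 2A + B + 9C = 3; 3A + B + 27C = 20.
Subtracting the first from the second: A + 6C = 5.
Subtracting the second from the third: A + 18C = 17.
Solving: C = 1, A = -1, then B = -4.
Hence t_7 = -1·7 + (-4) + 1·2187 = 2176.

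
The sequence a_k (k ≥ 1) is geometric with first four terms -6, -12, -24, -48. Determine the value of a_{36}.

-206158430208

Common ratio r = 2.
a_k = (-6)·2^(k-1).
a_{36} = (-6)·2^35 = -206158430208.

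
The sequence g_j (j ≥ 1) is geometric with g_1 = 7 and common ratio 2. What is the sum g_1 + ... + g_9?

g_j = 7·2^(j-1).
S = 7·(2^9 - 1)/(2 - 1) = 7·(512 - 1)/(1) = 3577.

3577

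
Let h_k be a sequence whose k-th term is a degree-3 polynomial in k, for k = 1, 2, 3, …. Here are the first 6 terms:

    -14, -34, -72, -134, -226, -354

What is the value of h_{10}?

1st diffs: -20, -38, -62, -92, -128.
2nd diffs: -18, -24, -30, -36.
3rd diffs: -6, -6, -6 (constant).
Newton forward-difference form: h_k = -14 + (-20)·C(k-1,1) + (-18)·C(k-1,2) + (-6)·C(k-1,3).
At k = 10: k-1 = 9, so h_{10} = -14 - 180 - 648 - 504 = -1346.

-1346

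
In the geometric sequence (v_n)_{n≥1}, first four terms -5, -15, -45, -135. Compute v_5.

-405

Common ratio r = 3.
v_n = (-5)·3^(n-1).
v_5 = (-5)·3^4 = -405.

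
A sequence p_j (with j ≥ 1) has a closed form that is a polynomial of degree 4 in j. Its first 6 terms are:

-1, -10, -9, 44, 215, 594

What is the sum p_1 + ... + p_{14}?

1st diffs: -9, 1, 53, 171, 379.
2nd diffs: 10, 52, 118, 208.
3rd diffs: 42, 66, 90.
4th diffs: 24, 24 (constant).
Newton forward-difference form: p_j = -1 + (-9)·C(j-1,1) + 10·C(j-1,2) + 42·C(j-1,3) + 24·C(j-1,4).
Continuing: …, 1295, 2456, 4239, 6830, …, p_{14} = 29834.
Summing j = 1..14 (14 terms) gives 92897.

92897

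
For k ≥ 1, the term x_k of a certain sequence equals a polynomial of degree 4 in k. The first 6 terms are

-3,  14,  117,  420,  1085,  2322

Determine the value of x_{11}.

27797

1st diffs: 17, 103, 303, 665, 1237.
2nd diffs: 86, 200, 362, 572.
3rd diffs: 114, 162, 210.
4th diffs: 48, 48 (constant).
So x_k = 2k^4 - k^3 - k^2 - 3k.
Evaluating at k = 11 gives x_{11} = 27797.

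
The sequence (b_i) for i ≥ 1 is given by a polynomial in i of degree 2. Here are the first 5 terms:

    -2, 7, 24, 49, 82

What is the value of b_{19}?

1384

1st diffs: 9, 17, 25, 33.
2nd diffs: 8, 8, 8 (constant).
Newton forward-difference form: b_i = -2 + 9·C(i-1,1) + 8·C(i-1,2).
At i = 19: i-1 = 18, so b_{19} = -2 + 162 + 1224 = 1384.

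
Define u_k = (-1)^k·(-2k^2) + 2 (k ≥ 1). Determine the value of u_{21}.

(-1)^21 = -1; -2k^2 at k=21 is -882; so u_{21} = 884.

884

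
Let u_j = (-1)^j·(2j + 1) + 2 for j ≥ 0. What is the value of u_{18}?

39

(-1)^18 = 1; 2j + 1 at j=18 is 37; so u_{18} = 39.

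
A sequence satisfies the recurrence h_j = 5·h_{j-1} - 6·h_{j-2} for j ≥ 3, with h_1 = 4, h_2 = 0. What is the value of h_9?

Step forward from the initial values:
h_3 = -24; h_4 = -120; h_5 = -456; h_6 = -1560; h_7 = -5064; h_8 = -15960; h_9 = -49416.
(Characteristic roots are 3 and 2.)

-49416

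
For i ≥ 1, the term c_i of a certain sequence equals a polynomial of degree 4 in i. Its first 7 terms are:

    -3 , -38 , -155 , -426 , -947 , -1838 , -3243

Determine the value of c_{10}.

-12342

1st diffs: -35, -117, -271, -521, -891, -1405.
2nd diffs: -82, -154, -250, -370, -514.
3rd diffs: -72, -96, -120, -144.
4th diffs: -24, -24, -24 (constant).
Newton forward-difference form: c_i = -3 + (-35)·C(i-1,1) + (-82)·C(i-1,2) + (-72)·C(i-1,3) + (-24)·C(i-1,4).
At i = 10: i-1 = 9, so c_{10} = -3 - 315 - 2952 - 6048 - 3024 = -12342.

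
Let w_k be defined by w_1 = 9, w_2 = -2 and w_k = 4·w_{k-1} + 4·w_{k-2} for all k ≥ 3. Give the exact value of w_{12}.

32073728

Step forward from the initial values:
w_3 = 28; w_4 = 104; w_5 = 528; w_6 = 2528; w_7 = 12224; w_8 = 59008; w_9 = 284928; w_{10} = 1375744; w_{11} = 6642688; w_{12} = 32073728.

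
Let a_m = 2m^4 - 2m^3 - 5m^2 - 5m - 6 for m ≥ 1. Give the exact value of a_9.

11208

a_9 = 2·9^4 - 2·9^3 - 5·9^2 - 5·9 - 6 = 11208.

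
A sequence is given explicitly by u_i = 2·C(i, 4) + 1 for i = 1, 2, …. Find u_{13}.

C(13, 4) = 715, so u_{13} = 1431.

1431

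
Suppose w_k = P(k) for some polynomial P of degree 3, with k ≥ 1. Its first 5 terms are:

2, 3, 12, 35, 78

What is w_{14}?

1st diffs: 1, 9, 23, 43.
2nd diffs: 8, 14, 20.
3rd diffs: 6, 6 (constant).
So w_k = k^3 - 2k^2 + 3.
Evaluating at k = 14 gives w_{14} = 2355.

2355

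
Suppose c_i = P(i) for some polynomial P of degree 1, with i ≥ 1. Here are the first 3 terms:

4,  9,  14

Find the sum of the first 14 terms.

1st diffs: 5, 5 (constant).
So c_i = 5i - 1.
Continuing: …, 19, 24, 29, 34, …, c_{14} = 69.
Summing i = 1..14 (14 terms) gives 511.

511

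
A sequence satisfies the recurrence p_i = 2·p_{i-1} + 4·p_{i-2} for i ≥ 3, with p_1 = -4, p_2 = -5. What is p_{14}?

-9490432

Step forward from the initial values:
p_3 = -26  p_4 = -72  p_5 = -248  …  p_{11} = -280064  p_{12} = -906240  p_{13} = -2932736  p_{14} = -9490432.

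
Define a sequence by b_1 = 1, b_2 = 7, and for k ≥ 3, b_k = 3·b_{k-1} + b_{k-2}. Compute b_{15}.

37224022

Applying the relation repeatedly:
b_3 = 22; b_4 = 73; b_5 = 241; …; b_{12} = 1033204; b_{13} = 3412441; b_{14} = 11270527; b_{15} = 37224022.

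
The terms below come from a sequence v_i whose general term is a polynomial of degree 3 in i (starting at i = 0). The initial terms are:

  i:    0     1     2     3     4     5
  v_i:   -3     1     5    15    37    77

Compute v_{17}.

4145

1st diffs: 4, 4, 10, 22, 40.
2nd diffs: 0, 6, 12, 18.
3rd diffs: 6, 6, 6 (constant).
Newton forward-difference form: v_i = -3 + 4·C(i,1) + 6·C(i,3).
At i = 17: i = 17, so v_{17} = -3 + 68 + 4080 = 4145.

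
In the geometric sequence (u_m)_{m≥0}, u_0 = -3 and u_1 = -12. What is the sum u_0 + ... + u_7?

-65535

Common ratio r = 4.
u_m = (-3)·4^(m-0).
S = (-3)·(4^8 - 1)/(4 - 1) = (-3)·(65536 - 1)/(3) = -65535.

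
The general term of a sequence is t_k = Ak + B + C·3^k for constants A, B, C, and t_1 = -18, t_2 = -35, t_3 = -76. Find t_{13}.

-3188718

The three given values yield: A + B + 3C = -18; 2A + B + 9C = -35; 3A + B + 27C = -76.
Subtracting the first from the second: A + 6C = -17.
Subtracting the second from the third: A + 18C = -41.
Solving: C = -2, A = -5, then B = -7.
So t_k = -5·k + (-7) + (-2)·3^k; at k=13 this is -3188718.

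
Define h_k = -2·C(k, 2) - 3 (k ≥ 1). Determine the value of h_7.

C(7, 2) = 21, so h_7 = -45.

-45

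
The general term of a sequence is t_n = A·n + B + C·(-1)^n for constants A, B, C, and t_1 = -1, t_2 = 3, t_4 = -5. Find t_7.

-25

Write the equations: A + B - C = -1; 2A + B + C = 3; 4A + B + C = -5.
Subtracting the first from the second: A + 2C = 4.
Subtracting the second from the third: 2A = -8.
Solving: C = 4, A = -4, then B = 7.
Therefore t_7 = -28 + 7 + 4·(-1) = -25.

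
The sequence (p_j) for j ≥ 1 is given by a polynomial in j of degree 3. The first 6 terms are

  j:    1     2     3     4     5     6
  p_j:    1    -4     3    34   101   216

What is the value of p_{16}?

6646

1st diffs: -5, 7, 31, 67, 115.
2nd diffs: 12, 24, 36, 48.
3rd diffs: 12, 12, 12 (constant).
Newton forward-difference form: p_j = 1 + (-5)·C(j-1,1) + 12·C(j-1,2) + 12·C(j-1,3).
At j = 16: j-1 = 15, so p_{16} = 1 - 75 + 1260 + 5460 = 6646.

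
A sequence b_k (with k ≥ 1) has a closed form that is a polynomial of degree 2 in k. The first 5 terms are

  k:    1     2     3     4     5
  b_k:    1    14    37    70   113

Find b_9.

1st diffs: 13, 23, 33, 43.
2nd diffs: 10, 10, 10 (constant).
Newton forward-difference form: b_k = 1 + 13·C(k-1,1) + 10·C(k-1,2).
At k = 9: k-1 = 8, so b_9 = 1 + 104 + 280 = 385.

385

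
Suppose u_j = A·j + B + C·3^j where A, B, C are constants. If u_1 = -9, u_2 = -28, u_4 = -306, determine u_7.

At j = 1, 2, 4: A + B + 3C = -9; 2A + B + 9C = -28; 4A + B + 81C = -306.
Subtracting the first from the second: A + 6C = -19.
Subtracting the second from the third: 2A + 72C = -278.
Solving: C = -4, A = 5, then B = -2.
Therefore u_7 = 35 + (-2) + (-4)·2187 = -8715.

-8715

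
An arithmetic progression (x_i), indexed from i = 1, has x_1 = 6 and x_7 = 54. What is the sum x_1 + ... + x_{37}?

5550

Common difference d = (54 - 6) / (7 - 1) = 8.
x_i = 6 + (i - 1)·8.
x_{37} = 294; S = 37·(6 + 294)/2 = 5550.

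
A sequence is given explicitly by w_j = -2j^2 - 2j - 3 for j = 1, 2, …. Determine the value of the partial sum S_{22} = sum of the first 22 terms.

Over j = 1..22: Σj = 253, Σj² = 3795.
Total = (-2)·3795 + (-2)·253 + (-3)·22 = -8162.

-8162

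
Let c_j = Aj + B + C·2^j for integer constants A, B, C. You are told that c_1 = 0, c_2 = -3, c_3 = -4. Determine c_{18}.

The three given values yield: A + B + 2C = 0; 2A + B + 4C = -3; 3A + B + 8C = -4.
Subtracting the first from the second: A + 2C = -3.
Subtracting the second from the third: A + 4C = -1.
Solving: C = 1, A = -5, then B = 3.
Therefore c_{18} = -90 + 3 + 1·262144 = 262057.

262057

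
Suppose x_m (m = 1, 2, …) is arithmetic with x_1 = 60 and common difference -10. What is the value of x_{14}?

-70

x_m = 60 + (m - 1)·(-10).
x_{14} = 60 + 13·(-10) = -70.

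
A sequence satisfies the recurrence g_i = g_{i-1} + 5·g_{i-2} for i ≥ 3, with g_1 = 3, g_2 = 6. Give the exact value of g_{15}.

4327581

Iterate the recurrence:
g_3 = 21, g_4 = 51, g_5 = 156, …, g_{12} = 198591, g_{13} = 555771, g_{14} = 1548726, g_{15} = 4327581.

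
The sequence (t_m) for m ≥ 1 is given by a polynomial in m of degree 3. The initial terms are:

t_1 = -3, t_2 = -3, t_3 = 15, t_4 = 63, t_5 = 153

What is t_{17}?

1st diffs: 0, 18, 48, 90.
2nd diffs: 18, 30, 42.
3rd diffs: 12, 12 (constant).
Newton forward-difference form: t_m = -3 + 18·C(m-1,2) + 12·C(m-1,3).
At m = 17: m-1 = 16, so t_{17} = -3 + 2160 + 6720 = 8877.

8877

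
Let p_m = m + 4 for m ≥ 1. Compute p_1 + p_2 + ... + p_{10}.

Over m = 1..10: Σm = 55.
Total = (1)·55 + (4)·10 = 95.

95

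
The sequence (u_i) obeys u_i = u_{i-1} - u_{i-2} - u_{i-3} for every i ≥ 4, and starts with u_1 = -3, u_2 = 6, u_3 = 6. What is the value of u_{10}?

42

u_4 = 3; u_5 = -9; u_6 = -18; u_7 = -12; u_8 = 15; u_9 = 45; u_{10} = 42.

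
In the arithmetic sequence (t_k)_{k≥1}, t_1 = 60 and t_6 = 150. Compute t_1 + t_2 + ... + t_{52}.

26988

Common difference d = (150 - 60) / (6 - 1) = 18.
t_k = 60 + (k - 1)·18.
t_{52} = 978; S = 52·(60 + 978)/2 = 26988.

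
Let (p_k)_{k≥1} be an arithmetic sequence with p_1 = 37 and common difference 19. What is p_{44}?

p_k = 37 + (k - 1)·19.
p_{44} = 37 + 43·19 = 854.

854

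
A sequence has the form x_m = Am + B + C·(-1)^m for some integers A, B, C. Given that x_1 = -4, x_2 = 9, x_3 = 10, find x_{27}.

Write the equations: A + B - C = -4; 2A + B + C = 9; 3A + B - C = 10.
Subtracting the first from the second: A + 2C = 13.
Subtracting the second from the third: A - 2C = 1.
Solving: C = 3, A = 7, then B = -8.
Hence x_{27} = 7·27 + (-8) + 3·(-1) = 178.

178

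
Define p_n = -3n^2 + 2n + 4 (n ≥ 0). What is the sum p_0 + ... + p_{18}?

-5909

Over n = 0..18: Σn = 171, Σn² = 2109.
Total = (-3)·2109 + (2)·171 + (4)·19 = -5909.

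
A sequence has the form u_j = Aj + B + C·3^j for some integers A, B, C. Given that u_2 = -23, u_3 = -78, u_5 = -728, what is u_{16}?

-129140173

At j = 2, 3, 5: 2A + B + 9C = -23; 3A + B + 27C = -78; 5A + B + 243C = -728.
Subtracting the first from the second: A + 18C = -55.
Subtracting the second from the third: 2A + 216C = -650.
Solving: C = -3, A = -1, then B = 6.
Therefore u_{16} = -16 + 6 + (-3)·43046721 = -129140173.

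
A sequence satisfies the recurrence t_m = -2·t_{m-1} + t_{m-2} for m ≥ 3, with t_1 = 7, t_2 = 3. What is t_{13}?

-1393

Iterate the recurrence:
t_3 = 1;  t_4 = 1;  t_5 = -1;  …;  t_{10} = 99;  t_{11} = -239;  t_{12} = 577;  t_{13} = -1393.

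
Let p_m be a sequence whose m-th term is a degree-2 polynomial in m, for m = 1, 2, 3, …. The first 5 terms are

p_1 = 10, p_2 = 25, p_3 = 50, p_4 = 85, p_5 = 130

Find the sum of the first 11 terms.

1st diffs: 15, 25, 35, 45.
2nd diffs: 10, 10, 10 (constant).
So p_m = 5m^2 + 5.
Continuing: …, 185, 250, 325, 410, …, p_{11} = 610.
Summing m = 1..11 (11 terms) gives 2585.

2585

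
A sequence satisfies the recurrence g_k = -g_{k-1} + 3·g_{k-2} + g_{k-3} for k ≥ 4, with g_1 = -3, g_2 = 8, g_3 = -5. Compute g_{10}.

g_4 = 26; g_5 = -33; g_6 = 106; g_7 = -179; g_8 = 464; g_9 = -895; g_{10} = 2108.

2108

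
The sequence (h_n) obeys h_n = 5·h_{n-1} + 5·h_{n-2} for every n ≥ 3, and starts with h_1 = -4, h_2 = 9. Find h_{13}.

1348437500

Iterate the recurrence:
h_3 = 25  h_4 = 170  h_5 = 975  …  h_{10} = 6721250  h_{11} = 39346875  h_{12} = 230340625  h_{13} = 1348437500.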